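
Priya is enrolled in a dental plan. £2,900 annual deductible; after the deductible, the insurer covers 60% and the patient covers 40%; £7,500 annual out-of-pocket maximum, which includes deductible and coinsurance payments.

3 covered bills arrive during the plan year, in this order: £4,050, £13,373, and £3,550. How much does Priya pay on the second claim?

Claim 1 — £4,050: £2,900 to deductible, leaving £1,150; coinsurance £1,150 × 40% = £460. Patient owes £3,360 (running OOP £3,360).
Claim 2 — £13,373: 40% coinsurance on £13,373 = £5,349.20. Adding that to £3,360 gives £8,709.20, past the £7,500 cap; patient pays only £7,500 − £3,360 = £4,140.

£4,140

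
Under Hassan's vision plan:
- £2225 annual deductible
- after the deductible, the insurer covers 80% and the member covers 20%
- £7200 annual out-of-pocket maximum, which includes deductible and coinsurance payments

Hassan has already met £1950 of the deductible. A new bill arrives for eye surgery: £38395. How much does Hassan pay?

£5250

Remaining deductible: £2225 − £1950 = £275.
The remaining £38120 (= £38395 − £275) moves to coinsurance.
20% of £38120 = £7624 falls to the member.
So the member owes £275 + £7624 = £7899 before any cap.
Year-to-date out-of-pocket would reach £1950 + £7899 = £9849, above the £7200 maximum, so the member pays only £7200 − £1950 = £5250.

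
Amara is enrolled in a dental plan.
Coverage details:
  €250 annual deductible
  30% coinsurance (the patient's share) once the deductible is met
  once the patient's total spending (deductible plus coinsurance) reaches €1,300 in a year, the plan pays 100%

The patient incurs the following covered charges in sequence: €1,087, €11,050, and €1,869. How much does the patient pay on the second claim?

€798.90

#1 (€1,087): €250 to deductible, leaving €837; patient's 30% is €251.10. Patient owes €501.10 (running OOP €501.10).
#2 (€11,050): deductible met; 30% of €11,050 = €3,315. That would push OOP to €3,816.10, over the €1,300 cap, so patient pays €1,300 − €501.10 = €798.90.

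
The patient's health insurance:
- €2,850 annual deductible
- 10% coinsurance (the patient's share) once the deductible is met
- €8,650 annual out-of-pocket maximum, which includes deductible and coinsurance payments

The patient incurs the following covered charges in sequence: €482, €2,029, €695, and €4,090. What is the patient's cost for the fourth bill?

#1 (€482): entire amount goes to the deductible. Patient pays €482; OOP now €482.
#2 (€2,029): fully absorbed by the deductible. Patient owes €2,029 (running OOP €2,511).
#3 (€695): deductible takes €339, €356 remains; 10% of €356 = €35.60. Patient pays €374.60; OOP now €2,885.60.
#4 (€4,090): deductible already satisfied, so patient's share is 10% × €4,090 = €409. Patient pays €409; OOP now €3,294.60.

€409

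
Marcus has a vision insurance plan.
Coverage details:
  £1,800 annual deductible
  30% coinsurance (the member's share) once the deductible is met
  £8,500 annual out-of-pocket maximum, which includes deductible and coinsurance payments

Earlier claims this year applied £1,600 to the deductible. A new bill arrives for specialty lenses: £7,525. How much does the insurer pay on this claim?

£5,127.50

Deductible still to meet: £1,800 − £1,600 = £200.
The remaining £7,325 (= £7,525 − £200) moves to coinsurance.
30% of £7,325 = £2,197.50 falls to the member.
So the member owes £200 + £2,197.50 = £2,397.50 before any cap.
Total out-of-pocket so far would be £1,600 + £2,397.50 = £3,997.50, below the £8,500 cap — no reduction.
The insurer covers the remainder: £7,525 − £2,397.50 = £5,127.50.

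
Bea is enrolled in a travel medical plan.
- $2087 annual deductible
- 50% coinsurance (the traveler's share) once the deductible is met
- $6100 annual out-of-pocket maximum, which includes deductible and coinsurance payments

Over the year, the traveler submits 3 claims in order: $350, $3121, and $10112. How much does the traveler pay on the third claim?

$3321

Claim 1 — $350: all of it applies to the deductible. Traveler pays $350; OOP now $350.
Claim 2 — $3121: deductible takes $1737, $1384 remains; coinsurance $1384 × 50% = $692. Traveler pays $2429; OOP now $2779.
Claim 3 — $10112: deductible met; 50% of $10112 = $5056. That would push OOP to $7835, over the $6100 cap, so traveler pays $6100 − $2779 = $3321.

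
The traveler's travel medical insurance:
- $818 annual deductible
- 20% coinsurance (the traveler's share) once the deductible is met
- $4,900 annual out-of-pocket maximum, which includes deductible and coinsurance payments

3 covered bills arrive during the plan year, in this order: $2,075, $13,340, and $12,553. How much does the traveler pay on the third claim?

$1,162.60

Bill 1, $2,075: $818 finishes the deductible; $1,257 goes to coinsurance; 20% of $1,257 = $251.40. Cost to traveler: $1,069.40. OOP to date $1,069.40.
Bill 2, $13,340: deductible already satisfied, so traveler's share is 20% × $13,340 = $2,668. Traveler pays $2,668; OOP now $3,737.40.
Bill 3, $12,553: 20% coinsurance on $12,553 = $2,510.60. That would push OOP to $6,248, over the $4,900 cap, so traveler pays $4,900 − $3,737.40 = $1,162.60.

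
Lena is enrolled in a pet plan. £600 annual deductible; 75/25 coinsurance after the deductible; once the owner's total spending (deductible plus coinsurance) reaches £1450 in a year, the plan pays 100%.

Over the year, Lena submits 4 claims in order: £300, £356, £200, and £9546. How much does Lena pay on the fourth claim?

Claim 1 — £300: all of it applies to the deductible. Cost to owner: £300. OOP to date £300.
Claim 2 — £356: deductible takes £300, £56 remains; coinsurance £56 × 25% = £14. Owner pays £314; OOP now £614.
Claim 3 — £200: 25% coinsurance on £200 = £50. Cost to owner: £50. OOP to date £664.
Claim 4 — £9546: deductible met; 25% of £9546 = £2386.50. OOP would hit £3050.50 > £1450, so the cap limits the owner to £1450 − £664 = £786.

£786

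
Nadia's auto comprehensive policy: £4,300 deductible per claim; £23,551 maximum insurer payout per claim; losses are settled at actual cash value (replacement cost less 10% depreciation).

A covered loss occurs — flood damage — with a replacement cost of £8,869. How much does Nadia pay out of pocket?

Actual cash value after 10% depreciation: £8,869 × 90% = £7,982.10.
After the deductible, £7,982.10 − £4,300 = £3,682.10 remains.
£3,682.10 is within the £23,551 limit, so the insurer pays £3,682.10.
Policyholder's share is the uncovered remainder: £8,869 − £3,682.10 = £5,186.90.

£5,186.90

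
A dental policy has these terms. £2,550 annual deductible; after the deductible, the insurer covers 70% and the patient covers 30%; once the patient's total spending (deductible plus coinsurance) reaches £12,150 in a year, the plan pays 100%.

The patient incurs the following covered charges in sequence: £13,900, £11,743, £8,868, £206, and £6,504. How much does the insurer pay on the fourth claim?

Bill 1, £13,900: £2,550 to deductible, leaving £11,350; coinsurance £11,350 × 30% = £3,405. Cost to patient: £5,955. OOP to date £5,955. Plan pays £13,900 − £5,955 = £7,945.
Bill 2, £11,743: deductible met; 30% of £11,743 = £3,522.90. Patient owes £3,522.90 (running OOP £9,477.90). Plan pays £11,743 − £3,522.90 = £8,220.10.
Bill 3, £8,868: deductible already satisfied, so patient's share is 30% × £8,868 = £2,660.40. Patient pays £2,660.40; OOP now £12,138.30. Insurer: £8,868 − £2,660.40 = £6,207.60.
Bill 4, £206: deductible met; 30% of £206 = £61.80. OOP would hit £12,200.10 > £12,150, so the cap limits the patient to £12,150 − £12,138.30 = £11.70. Plan pays £206 − £11.70 = £194.30.

£194.30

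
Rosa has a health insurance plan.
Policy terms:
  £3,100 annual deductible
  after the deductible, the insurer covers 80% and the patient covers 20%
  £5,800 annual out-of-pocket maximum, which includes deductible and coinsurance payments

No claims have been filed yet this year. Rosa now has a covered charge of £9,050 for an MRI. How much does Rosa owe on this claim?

Deductible not yet touched, so the first £3,100 of the bill goes to the deductible.
After the £3,100 deductible portion, £9,050 − £3,100 = £5,950 is subject to coinsurance.
20% of £5,950 = £1,190 falls to the patient.
That puts the patient's cost at £3,100 + £1,190 = £4,290 before any cap.
Year-to-date out-of-pocket becomes £0 + £4,290 = £4,290, still under the £5,800 maximum, so no cap applies.

£4,290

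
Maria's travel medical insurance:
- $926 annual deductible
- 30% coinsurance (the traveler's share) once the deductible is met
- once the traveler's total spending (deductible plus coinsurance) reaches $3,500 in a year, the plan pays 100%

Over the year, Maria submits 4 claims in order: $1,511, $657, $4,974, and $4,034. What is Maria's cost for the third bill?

#1 ($1,511): deductible takes $926, $585 remains; coinsurance $585 × 30% = $175.50. Traveler owes $1,101.50 (running OOP $1,101.50).
#2 ($657): deductible already satisfied, so traveler's share is 30% × $657 = $197.10. Cost to traveler: $197.10. OOP to date $1,298.60.
#3 ($4,974): deductible already satisfied, so traveler's share is 30% × $4,974 = $1,492.20. Traveler pays $1,492.20; OOP now $2,790.80.

$1,492.20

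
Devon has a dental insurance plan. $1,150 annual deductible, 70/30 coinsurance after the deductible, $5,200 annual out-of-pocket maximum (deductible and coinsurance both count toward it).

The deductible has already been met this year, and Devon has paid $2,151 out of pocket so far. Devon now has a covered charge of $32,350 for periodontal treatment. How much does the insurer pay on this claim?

$29,301

The deductible is already satisfied, so the full bill goes to coinsurance.
Coinsurance: $32,350 × 30% = $9,705.
Adding $9,705 to the $2,151 already spent would give $11,856, which exceeds the $5,200 cap; the patient pays just $5,200 − $2,151 = $3,049.
The plan picks up $32,350 − $3,049 = $29,301.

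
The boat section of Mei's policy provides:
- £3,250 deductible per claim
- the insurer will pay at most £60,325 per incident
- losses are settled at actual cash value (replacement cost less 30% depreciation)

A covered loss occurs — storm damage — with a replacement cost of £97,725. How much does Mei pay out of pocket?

£37,400

Depreciate 30%: the covered value is £97,725 × 0.7 = £68,407.50.
After the deductible, £68,407.50 − £3,250 = £65,157.50 remains.
Since £65,157.50 > £60,325, the payout is capped at £60,325.
The owner bears the rest of the original loss: £97,725 − £60,325 = £37,400.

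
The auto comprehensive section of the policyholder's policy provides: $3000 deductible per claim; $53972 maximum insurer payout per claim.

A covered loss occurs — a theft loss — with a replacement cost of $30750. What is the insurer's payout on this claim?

Subtract the deductible: $30750 − $3000 = $27750.
That's under the $53972 cap, so the insurer reimburses the full $27750.

$27750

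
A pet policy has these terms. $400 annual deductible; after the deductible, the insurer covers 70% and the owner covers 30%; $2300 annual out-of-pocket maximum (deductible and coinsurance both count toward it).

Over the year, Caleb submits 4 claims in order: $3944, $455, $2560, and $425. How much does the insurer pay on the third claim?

Bill 1, $3944: $400 to deductible, leaving $3544; coinsurance $3544 × 30% = $1063.20. Owner pays $1463.20; OOP now $1463.20. Plan pays $3944 − $1463.20 = $2480.80.
Bill 2, $455: 30% coinsurance on $455 = $136.50. Cost to owner: $136.50. OOP to date $1599.70. Insurer: $455 − $136.50 = $318.50.
Bill 3, $2560: deductible already satisfied, so owner's share is 30% × $2560 = $768. Adding that to $1599.70 gives $2367.70, past the $2300 cap; owner pays only $2300 − $1599.70 = $700.30. Insurer: $2560 − $700.30 = $1859.70.

$1859.70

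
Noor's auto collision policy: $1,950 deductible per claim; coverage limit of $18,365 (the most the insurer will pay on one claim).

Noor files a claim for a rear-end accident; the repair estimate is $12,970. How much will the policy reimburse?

$11,020

Subtract the deductible: $12,970 − $1,950 = $11,020.
That's under the $18,365 cap, so the insurer reimburses the full $11,020.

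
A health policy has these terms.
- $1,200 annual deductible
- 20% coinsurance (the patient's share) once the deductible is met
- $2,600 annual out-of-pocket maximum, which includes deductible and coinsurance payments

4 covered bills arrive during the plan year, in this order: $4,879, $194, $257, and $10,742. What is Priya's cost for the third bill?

$51.40

Claim 1 — $4,879: $1,200 to deductible, leaving $3,679; patient's 20% is $735.80. Patient owes $1,935.80 (running OOP $1,935.80).
Claim 2 — $194: 20% coinsurance on $194 = $38.80. Cost to patient: $38.80. OOP to date $1,974.60.
Claim 3 — $257: 20% coinsurance on $257 = $51.40. Patient pays $51.40; OOP now $2,026.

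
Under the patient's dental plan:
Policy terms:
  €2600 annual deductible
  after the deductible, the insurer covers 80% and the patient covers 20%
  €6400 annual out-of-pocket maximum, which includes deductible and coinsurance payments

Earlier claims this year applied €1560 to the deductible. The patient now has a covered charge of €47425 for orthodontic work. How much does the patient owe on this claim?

€4840

€1560 of the €2600 deductible is already met, leaving €1040.
The remaining €46385 (= €47425 − €1040) moves to coinsurance.
20% of €46385 = €9277 falls to the patient.
So the patient owes €1040 + €9277 = €10317 before any cap.
Adding €10317 to the €1560 already spent would give €11877, which exceeds the €6400 cap; the patient pays just €6400 − €1560 = €4840.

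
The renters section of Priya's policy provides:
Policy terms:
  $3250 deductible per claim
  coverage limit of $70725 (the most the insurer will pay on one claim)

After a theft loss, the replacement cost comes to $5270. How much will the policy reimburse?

$2020

Less the $3250 deductible: $5270 − $3250 = $2020.
That's under the $70725 cap, so the insurer reimburses the full $2020.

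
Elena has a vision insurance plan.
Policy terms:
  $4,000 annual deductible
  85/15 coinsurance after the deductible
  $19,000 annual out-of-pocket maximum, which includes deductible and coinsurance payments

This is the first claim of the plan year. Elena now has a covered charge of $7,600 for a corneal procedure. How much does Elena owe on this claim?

$4,540

Nothing has been paid toward the $4,000 deductible, so the first $4,000 of this charge is applied there.
That leaves $7,600 − $4,000 = $3,600 for coinsurance.
Coinsurance: $3,600 × 15% = $540.
So the member owes $4,000 + $540 = $4,540 before any cap.
Total out-of-pocket so far would be $0 + $4,540 = $4,540, below the $19,000 cap — no reduction.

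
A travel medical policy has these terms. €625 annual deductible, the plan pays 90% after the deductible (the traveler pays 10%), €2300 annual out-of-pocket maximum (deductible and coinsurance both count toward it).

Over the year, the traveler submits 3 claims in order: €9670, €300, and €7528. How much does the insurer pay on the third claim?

#1 (€9670): €625 finishes the deductible; €9045 goes to coinsurance; traveler's 10% is €904.50. Traveler pays €1529.50; OOP now €1529.50. Insurer: €9670 − €1529.50 = €8140.50.
#2 (€300): deductible met; 10% of €300 = €30. Cost to traveler: €30. OOP to date €1559.50. Plan pays €300 − €30 = €270.
#3 (€7528): 10% coinsurance on €7528 = €752.80. OOP would hit €2312.30 > €2300, so the cap limits the traveler to €2300 − €1559.50 = €740.50. Insurer: €7528 − €740.50 = €6787.50.

€6787.50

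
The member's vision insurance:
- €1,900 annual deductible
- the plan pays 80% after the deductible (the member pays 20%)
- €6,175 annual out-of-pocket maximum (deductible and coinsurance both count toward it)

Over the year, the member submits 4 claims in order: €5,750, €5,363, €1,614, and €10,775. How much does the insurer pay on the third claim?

€1,291.20

Claim 1 — €5,750: €1,900 to deductible, leaving €3,850; member's 20% is €770. Cost to member: €2,670. OOP to date €2,670. Plan pays €5,750 − €2,670 = €3,080.
Claim 2 — €5,363: deductible met; 20% of €5,363 = €1,072.60. Member owes €1,072.60 (running OOP €3,742.60). Insurer: €5,363 − €1,072.60 = €4,290.40.
Claim 3 — €1,614: deductible already satisfied, so member's share is 20% × €1,614 = €322.80. Member owes €322.80 (running OOP €4,065.40). Insurer: €1,614 − €322.80 = €1,291.20.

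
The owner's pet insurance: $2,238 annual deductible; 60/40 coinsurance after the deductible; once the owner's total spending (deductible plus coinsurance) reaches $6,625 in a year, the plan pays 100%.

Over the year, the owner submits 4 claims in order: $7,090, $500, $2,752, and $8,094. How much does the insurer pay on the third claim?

Claim 1 ($7,090): $2,238 to deductible, leaving $4,852; 40% of $4,852 = $1,940.80. Owner owes $4,178.80 (running OOP $4,178.80). Insurer: $7,090 − $4,178.80 = $2,911.20.
Claim 2 ($500): deductible already satisfied, so owner's share is 40% × $500 = $200. Owner pays $200; OOP now $4,378.80. Plan pays $500 − $200 = $300.
Claim 3 ($2,752): 40% coinsurance on $2,752 = $1,100.80. Owner pays $1,100.80; OOP now $5,479.60. Plan pays $2,752 − $1,100.80 = $1,651.20.

$1,651.20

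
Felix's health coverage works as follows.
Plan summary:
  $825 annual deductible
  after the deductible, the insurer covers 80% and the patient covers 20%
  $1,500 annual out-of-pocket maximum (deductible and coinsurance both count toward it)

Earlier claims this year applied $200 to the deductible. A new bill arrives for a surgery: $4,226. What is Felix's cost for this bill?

$1,300

Remaining deductible: $825 − $200 = $625.
That leaves $4,226 − $625 = $3,601 for coinsurance.
Coinsurance: $3,601 × 20% = $720.20.
Patient responsibility before any cap: $625 + $720.20 = $1,345.20.
Adding $1,345.20 to the $200 already spent would give $1,545.20, which exceeds the $1,500 cap; the patient pays just $1,500 − $200 = $1,300.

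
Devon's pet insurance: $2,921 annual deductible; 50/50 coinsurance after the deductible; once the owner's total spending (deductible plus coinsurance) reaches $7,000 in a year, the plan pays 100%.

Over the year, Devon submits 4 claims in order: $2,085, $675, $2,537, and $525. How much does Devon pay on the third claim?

$1,349

Bill 1, $2,085: fully absorbed by the deductible. Cost to owner: $2,085. OOP to date $2,085.
Bill 2, $675: fully absorbed by the deductible. Owner owes $675 (running OOP $2,760).
Bill 3, $2,537: $161 to deductible, leaving $2,376; 50% of $2,376 = $1,188. Owner pays $1,349; OOP now $4,109.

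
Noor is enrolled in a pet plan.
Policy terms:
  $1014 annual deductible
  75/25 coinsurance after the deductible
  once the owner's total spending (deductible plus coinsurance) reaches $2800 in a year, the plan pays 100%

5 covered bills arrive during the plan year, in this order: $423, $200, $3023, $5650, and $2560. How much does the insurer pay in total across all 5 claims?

Claim 1 — $423: fully absorbed by the deductible. Owner owes $423 (running OOP $423). Plan pays $423 − $423 = $0.
Claim 2 — $200: entire amount goes to the deductible. Owner owes $200 (running OOP $623). Insurer: $200 − $200 = $0.
Claim 3 — $3023: $391 finishes the deductible; $2632 goes to coinsurance; owner's 25% is $658. Cost to owner: $1049. OOP to date $1672. Insurer: $3023 − $1049 = $1974.
Claim 4 — $5650: deductible already satisfied, so owner's share is 25% × $5650 = $1412.50. That would push OOP to $3084.50, over the $2800 cap, so owner pays $2800 − $1672 = $1128. Plan pays $5650 − $1128 = $4522.
Claim 5 — $2560: deductible already satisfied, so owner's share is 25% × $2560 = $640. Adding that to $2800 gives $3440, past the $2800 cap; owner pays only $2800 − $2800 = $0. Plan pays $2560 − $0 = $2560.
Insurer total: $0 + $0 + $1974 + $4522 + $2560 = $9056.

$9056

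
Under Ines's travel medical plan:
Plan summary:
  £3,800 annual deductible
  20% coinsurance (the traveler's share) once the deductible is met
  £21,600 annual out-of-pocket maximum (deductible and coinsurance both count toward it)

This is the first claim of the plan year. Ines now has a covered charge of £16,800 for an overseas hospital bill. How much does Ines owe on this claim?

Deductible not yet touched, so the first £3,800 of the bill goes to the deductible.
That leaves £16,800 − £3,800 = £13,000 for coinsurance.
Coinsurance: £13,000 × 20% = £2,600.
Traveler responsibility before any cap: £3,800 + £2,600 = £6,400.
Cumulative spending £0 + £6,400 = £6,400 stays under the £21,600 maximum.

£6,400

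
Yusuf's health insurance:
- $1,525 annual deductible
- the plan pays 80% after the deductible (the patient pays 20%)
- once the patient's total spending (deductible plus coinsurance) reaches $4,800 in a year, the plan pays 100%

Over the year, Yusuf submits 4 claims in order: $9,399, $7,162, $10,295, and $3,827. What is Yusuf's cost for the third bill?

$267.80

Claim 1 — $9,399: $1,525 to deductible, leaving $7,874; patient's 20% is $1,574.80. Patient pays $3,099.80; OOP now $3,099.80.
Claim 2 — $7,162: deductible met; 20% of $7,162 = $1,432.40. Patient pays $1,432.40; OOP now $4,532.20.
Claim 3 — $10,295: deductible met; 20% of $10,295 = $2,059. Adding that to $4,532.20 gives $6,591.20, past the $4,800 cap; patient pays only $4,800 − $4,532.20 = $267.80.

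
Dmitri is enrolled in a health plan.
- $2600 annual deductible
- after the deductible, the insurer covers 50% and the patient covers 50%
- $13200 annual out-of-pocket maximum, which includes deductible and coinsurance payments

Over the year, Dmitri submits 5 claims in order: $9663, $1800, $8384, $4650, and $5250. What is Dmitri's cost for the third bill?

$4192

Claim 1 — $9663: $2600 to deductible, leaving $7063; 50% of $7063 = $3531.50. Patient pays $6131.50; OOP now $6131.50.
Claim 2 — $1800: deductible met; 50% of $1800 = $900. Patient pays $900; OOP now $7031.50.
Claim 3 — $8384: deductible already satisfied, so patient's share is 50% × $8384 = $4192. Patient pays $4192; OOP now $11223.50.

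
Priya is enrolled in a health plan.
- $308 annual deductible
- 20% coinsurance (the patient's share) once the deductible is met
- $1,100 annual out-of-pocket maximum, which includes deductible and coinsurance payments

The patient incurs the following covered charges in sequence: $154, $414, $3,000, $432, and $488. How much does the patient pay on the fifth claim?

$53.60

Claim 1 — $154: fully absorbed by the deductible. Patient owes $154 (running OOP $154).
Claim 2 — $414: $154 to deductible, leaving $260; coinsurance $260 × 20% = $52. Patient pays $206; OOP now $360.
Claim 3 — $3,000: deductible met; 20% of $3,000 = $600. Patient pays $600; OOP now $960.
Claim 4 — $432: 20% coinsurance on $432 = $86.40. Cost to patient: $86.40. OOP to date $1,046.40.
Claim 5 — $488: deductible met; 20% of $488 = $97.60. Adding that to $1,046.40 gives $1,144, past the $1,100 cap; patient pays only $1,100 − $1,046.40 = $53.60.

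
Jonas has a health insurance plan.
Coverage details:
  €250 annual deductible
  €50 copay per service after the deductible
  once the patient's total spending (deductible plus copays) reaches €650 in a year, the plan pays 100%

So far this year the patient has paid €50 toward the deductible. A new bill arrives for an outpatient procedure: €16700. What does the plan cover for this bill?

€16450

€50 of the €250 deductible is already met, leaving €200.
The remaining €16500 (= €16700 − €200) moves to the copay.
Copay on this service: €50.
So the patient owes €200 + €50 = €250 before any cap.
Cumulative spending €50 + €250 = €300 stays under the €650 maximum.
Insurer pays the balance: €16700 − €250 = €16450.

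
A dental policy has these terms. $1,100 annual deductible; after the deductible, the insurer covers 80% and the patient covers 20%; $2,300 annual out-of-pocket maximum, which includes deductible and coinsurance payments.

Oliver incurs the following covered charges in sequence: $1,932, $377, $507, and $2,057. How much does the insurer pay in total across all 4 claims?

Bill 1, $1,932: $1,100 finishes the deductible; $832 goes to coinsurance; patient's 20% is $166.40. Patient pays $1,266.40; OOP now $1,266.40. Insurer: $1,932 − $1,266.40 = $665.60.
Bill 2, $377: 20% coinsurance on $377 = $75.40. Cost to patient: $75.40. OOP to date $1,341.80. Plan pays $377 − $75.40 = $301.60.
Bill 3, $507: 20% coinsurance on $507 = $101.40. Cost to patient: $101.40. OOP to date $1,443.20. Insurer: $507 − $101.40 = $405.60.
Bill 4, $2,057: 20% coinsurance on $2,057 = $411.40. Patient owes $411.40 (running OOP $1,854.60). Plan pays $2,057 − $411.40 = $1,645.60.
Insurer total: $665.60 + $301.60 + $405.60 + $1,645.60 = $3,018.40.

$3,018.40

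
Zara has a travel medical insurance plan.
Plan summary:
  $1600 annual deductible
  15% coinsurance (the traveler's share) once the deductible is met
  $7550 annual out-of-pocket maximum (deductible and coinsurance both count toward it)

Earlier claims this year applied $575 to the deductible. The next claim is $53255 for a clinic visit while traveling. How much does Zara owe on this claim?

$6975

Deductible still to meet: $1600 − $575 = $1025.
After the $1025 deductible portion, $53255 − $1025 = $52230 is subject to coinsurance.
Coinsurance: $52230 × 15% = $7834.50.
So the traveler owes $1025 + $7834.50 = $8859.50 before any cap.
Year-to-date out-of-pocket would reach $575 + $8859.50 = $9434.50, above the $7550 maximum, so the traveler pays only $7550 − $575 = $6975.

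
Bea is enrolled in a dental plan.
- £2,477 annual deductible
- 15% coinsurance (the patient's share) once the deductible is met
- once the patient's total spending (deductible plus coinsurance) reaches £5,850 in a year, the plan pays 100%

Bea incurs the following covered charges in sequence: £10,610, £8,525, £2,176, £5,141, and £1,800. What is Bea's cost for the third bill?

Claim 1 (£10,610): £2,477 finishes the deductible; £8,133 goes to coinsurance; 15% of £8,133 = £1,219.95. Patient pays £3,696.95; OOP now £3,696.95.
Claim 2 (£8,525): deductible met; 15% of £8,525 = £1,278.75. Patient pays £1,278.75; OOP now £4,975.70.
Claim 3 (£2,176): deductible met; 15% of £2,176 = £326.40. Cost to patient: £326.40. OOP to date £5,302.10.

£326.40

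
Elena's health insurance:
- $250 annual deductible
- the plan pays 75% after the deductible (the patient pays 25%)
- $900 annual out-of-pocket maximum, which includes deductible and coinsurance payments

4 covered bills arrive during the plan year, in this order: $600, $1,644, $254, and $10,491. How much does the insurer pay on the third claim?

$190.50

Bill 1, $600: $250 finishes the deductible; $350 goes to coinsurance; 25% of $350 = $87.50. Patient pays $337.50; OOP now $337.50. Plan pays $600 − $337.50 = $262.50.
Bill 2, $1,644: deductible already satisfied, so patient's share is 25% × $1,644 = $411. Patient owes $411 (running OOP $748.50). Insurer: $1,644 − $411 = $1,233.
Bill 3, $254: deductible met; 25% of $254 = $63.50. Patient pays $63.50; OOP now $812. Insurer: $254 − $63.50 = $190.50.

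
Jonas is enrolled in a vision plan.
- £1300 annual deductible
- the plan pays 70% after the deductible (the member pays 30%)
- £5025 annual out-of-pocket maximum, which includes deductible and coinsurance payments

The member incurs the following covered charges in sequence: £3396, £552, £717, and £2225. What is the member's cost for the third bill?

Bill 1, £3396: deductible takes £1300, £2096 remains; member's 30% is £628.80. Cost to member: £1928.80. OOP to date £1928.80.
Bill 2, £552: deductible already satisfied, so member's share is 30% × £552 = £165.60. Member pays £165.60; OOP now £2094.40.
Bill 3, £717: 30% coinsurance on £717 = £215.10. Cost to member: £215.10. OOP to date £2309.50.

£215.10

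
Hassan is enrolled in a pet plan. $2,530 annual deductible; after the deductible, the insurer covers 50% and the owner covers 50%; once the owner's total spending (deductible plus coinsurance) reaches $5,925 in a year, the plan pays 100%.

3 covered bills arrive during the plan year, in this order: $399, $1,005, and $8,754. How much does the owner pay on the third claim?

$4,521

Bill 1, $399: entire amount goes to the deductible. Cost to owner: $399. OOP to date $399.
Bill 2, $1,005: fully absorbed by the deductible. Cost to owner: $1,005. OOP to date $1,404.
Bill 3, $8,754: deductible takes $1,126, $7,628 remains; owner's 50% is $3,814. Together that's $1,126 + $3,814 = $4,940. Adding that to $1,404 gives $6,344, past the $5,925 cap; owner pays only $5,925 − $1,404 = $4,521.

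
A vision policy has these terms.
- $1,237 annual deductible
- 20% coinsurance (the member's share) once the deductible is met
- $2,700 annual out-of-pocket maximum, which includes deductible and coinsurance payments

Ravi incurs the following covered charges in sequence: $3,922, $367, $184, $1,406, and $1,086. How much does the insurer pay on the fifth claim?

Claim 1 ($3,922): $1,237 to deductible, leaving $2,685; coinsurance $2,685 × 20% = $537. Member pays $1,774; OOP now $1,774. Plan pays $3,922 − $1,774 = $2,148.
Claim 2 ($367): 20% coinsurance on $367 = $73.40. Member pays $73.40; OOP now $1,847.40. Plan pays $367 − $73.40 = $293.60.
Claim 3 ($184): 20% coinsurance on $184 = $36.80. Cost to member: $36.80. OOP to date $1,884.20. Insurer: $184 − $36.80 = $147.20.
Claim 4 ($1,406): 20% coinsurance on $1,406 = $281.20. Cost to member: $281.20. OOP to date $2,165.40. Insurer: $1,406 − $281.20 = $1,124.80.
Claim 5 ($1,086): 20% coinsurance on $1,086 = $217.20. Member owes $217.20 (running OOP $2,382.60). Insurer: $1,086 − $217.20 = $868.80.

$868.80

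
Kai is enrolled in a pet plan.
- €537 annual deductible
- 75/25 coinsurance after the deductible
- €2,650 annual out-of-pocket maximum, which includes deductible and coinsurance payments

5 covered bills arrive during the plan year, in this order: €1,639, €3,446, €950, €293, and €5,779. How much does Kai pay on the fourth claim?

€73.25

Claim 1 — €1,639: €537 to deductible, leaving €1,102; owner's 25% is €275.50. Owner pays €812.50; OOP now €812.50.
Claim 2 — €3,446: deductible already satisfied, so owner's share is 25% × €3,446 = €861.50. Owner owes €861.50 (running OOP €1,674).
Claim 3 — €950: deductible already satisfied, so owner's share is 25% × €950 = €237.50. Owner owes €237.50 (running OOP €1,911.50).
Claim 4 — €293: 25% coinsurance on €293 = €73.25. Cost to owner: €73.25. OOP to date €1,984.75.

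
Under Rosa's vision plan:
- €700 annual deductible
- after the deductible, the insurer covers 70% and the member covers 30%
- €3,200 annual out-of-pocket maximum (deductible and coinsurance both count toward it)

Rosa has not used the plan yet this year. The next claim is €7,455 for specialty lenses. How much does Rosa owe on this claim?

Nothing has been paid toward the €700 deductible, so the first €700 of this charge is applied there.
After the €700 deductible portion, €7,455 − €700 = €6,755 is subject to coinsurance.
Member's 30% share of €6,755 is €2,026.50.
So the member owes €700 + €2,026.50 = €2,726.50 before any cap.
Total out-of-pocket so far would be €0 + €2,726.50 = €2,726.50, below the €3,200 cap — no reduction.

€2,726.50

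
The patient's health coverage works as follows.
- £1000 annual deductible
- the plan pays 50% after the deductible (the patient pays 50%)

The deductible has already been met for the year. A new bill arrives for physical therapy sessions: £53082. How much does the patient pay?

With the deductible met, the entire £53082 is subject to coinsurance.
Patient's 50% share of £53082 is £26541.

£26541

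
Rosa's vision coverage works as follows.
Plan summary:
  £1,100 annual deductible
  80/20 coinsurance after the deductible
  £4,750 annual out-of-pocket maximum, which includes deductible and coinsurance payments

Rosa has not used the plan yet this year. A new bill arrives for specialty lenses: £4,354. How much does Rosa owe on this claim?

The full £1,100 deductible is still open; £1,100 of this bill applies to it.
That leaves £4,354 − £1,100 = £3,254 for coinsurance.
Member's 20% share of £3,254 is £650.80.
That puts the member's cost at £1,100 + £650.80 = £1,750.80 before any cap.
Cumulative spending £0 + £1,750.80 = £1,750.80 stays under the £4,750 maximum.

£1,750.80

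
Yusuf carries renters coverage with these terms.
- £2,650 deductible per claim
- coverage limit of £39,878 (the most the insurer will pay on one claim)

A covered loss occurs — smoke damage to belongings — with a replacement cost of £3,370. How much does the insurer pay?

£720

After the deductible, £3,370 − £2,650 = £720 remains.
£720 ≤ £39,878, so the limit doesn't bind; insurer pays £720.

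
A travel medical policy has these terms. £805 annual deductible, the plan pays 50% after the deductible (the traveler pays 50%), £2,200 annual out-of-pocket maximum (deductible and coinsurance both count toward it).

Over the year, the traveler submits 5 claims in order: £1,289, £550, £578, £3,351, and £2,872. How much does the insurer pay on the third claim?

£289

Bill 1, £1,289: deductible takes £805, £484 remains; 50% of £484 = £242. Traveler owes £1,047 (running OOP £1,047). Plan pays £1,289 − £1,047 = £242.
Bill 2, £550: deductible already satisfied, so traveler's share is 50% × £550 = £275. Traveler pays £275; OOP now £1,322. Insurer: £550 − £275 = £275.
Bill 3, £578: deductible met; 50% of £578 = £289. Cost to traveler: £289. OOP to date £1,611. Insurer: £578 − £289 = £289.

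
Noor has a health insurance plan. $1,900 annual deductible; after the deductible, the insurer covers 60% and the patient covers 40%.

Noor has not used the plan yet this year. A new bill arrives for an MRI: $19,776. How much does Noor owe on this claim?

$9,050.40

Nothing has been paid toward the $1,900 deductible, so the first $1,900 of this charge is applied there.
That leaves $19,776 − $1,900 = $17,876 for coinsurance.
Coinsurance: $17,876 × 40% = $7,150.40.
Patient responsibility: $1,900 + $7,150.40 = $9,050.40.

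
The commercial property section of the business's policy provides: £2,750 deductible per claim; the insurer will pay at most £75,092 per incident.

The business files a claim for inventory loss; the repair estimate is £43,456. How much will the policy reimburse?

After the deductible, £43,456 − £2,750 = £40,706 remains.
£40,706 is within the £75,092 limit, so the insurer pays £40,706.

£40,706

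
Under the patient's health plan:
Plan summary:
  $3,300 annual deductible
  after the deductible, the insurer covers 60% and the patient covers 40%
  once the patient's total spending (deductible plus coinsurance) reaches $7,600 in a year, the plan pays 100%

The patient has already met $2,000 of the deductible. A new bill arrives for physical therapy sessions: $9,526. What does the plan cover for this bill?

$4,935.60

Deductible still to meet: $3,300 − $2,000 = $1,300.
That leaves $9,526 − $1,300 = $8,226 for coinsurance.
40% of $8,226 = $3,290.40 falls to the patient.
That puts the patient's cost at $1,300 + $3,290.40 = $4,590.40 before any cap.
Total out-of-pocket so far would be $2,000 + $4,590.40 = $6,590.40, below the $7,600 cap — no reduction.
The plan picks up $9,526 − $4,590.40 = $4,935.60.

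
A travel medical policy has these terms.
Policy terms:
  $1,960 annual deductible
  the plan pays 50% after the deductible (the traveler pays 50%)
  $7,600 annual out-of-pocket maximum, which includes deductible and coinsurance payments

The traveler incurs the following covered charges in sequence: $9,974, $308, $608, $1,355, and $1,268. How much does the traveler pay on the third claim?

$304

Bill 1, $9,974: deductible takes $1,960, $8,014 remains; traveler's 50% is $4,007. Cost to traveler: $5,967. OOP to date $5,967.
Bill 2, $308: deductible already satisfied, so traveler's share is 50% × $308 = $154. Traveler owes $154 (running OOP $6,121).
Bill 3, $608: deductible already satisfied, so traveler's share is 50% × $608 = $304. Traveler pays $304; OOP now $6,425.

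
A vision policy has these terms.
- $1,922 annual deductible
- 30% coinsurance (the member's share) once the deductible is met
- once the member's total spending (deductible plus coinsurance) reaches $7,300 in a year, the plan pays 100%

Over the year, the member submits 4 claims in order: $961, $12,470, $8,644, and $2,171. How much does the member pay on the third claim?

Bill 1, $961: fully absorbed by the deductible. Member owes $961 (running OOP $961).
Bill 2, $12,470: deductible takes $961, $11,509 remains; member's 30% is $3,452.70. Cost to member: $4,413.70. OOP to date $5,374.70.
Bill 3, $8,644: deductible met; 30% of $8,644 = $2,593.20. Adding that to $5,374.70 gives $7,967.90, past the $7,300 cap; member pays only $7,300 − $5,374.70 = $1,925.30.

$1,925.30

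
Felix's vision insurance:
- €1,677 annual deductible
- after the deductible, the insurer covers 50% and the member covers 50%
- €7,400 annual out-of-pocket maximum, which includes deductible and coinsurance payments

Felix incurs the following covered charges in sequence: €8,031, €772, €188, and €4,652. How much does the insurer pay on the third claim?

€94

#1 (€8,031): deductible takes €1,677, €6,354 remains; 50% of €6,354 = €3,177. Member pays €4,854; OOP now €4,854. Plan pays €8,031 − €4,854 = €3,177.
#2 (€772): deductible already satisfied, so member's share is 50% × €772 = €386. Member pays €386; OOP now €5,240. Plan pays €772 − €386 = €386.
#3 (€188): deductible met; 50% of €188 = €94. Member pays €94; OOP now €5,334. Insurer: €188 − €94 = €94.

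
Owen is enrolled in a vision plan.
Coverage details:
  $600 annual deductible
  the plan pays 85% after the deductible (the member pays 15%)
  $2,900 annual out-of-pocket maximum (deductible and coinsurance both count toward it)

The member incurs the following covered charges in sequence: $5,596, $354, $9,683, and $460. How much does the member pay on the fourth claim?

Claim 1 ($5,596): deductible takes $600, $4,996 remains; member's 15% is $749.40. Cost to member: $1,349.40. OOP to date $1,349.40.
Claim 2 ($354): 15% coinsurance on $354 = $53.10. Cost to member: $53.10. OOP to date $1,402.50.
Claim 3 ($9,683): deductible already satisfied, so member's share is 15% × $9,683 = $1,452.45. Cost to member: $1,452.45. OOP to date $2,854.95.
Claim 4 ($460): 15% coinsurance on $460 = $69. Adding that to $2,854.95 gives $2,923.95, past the $2,900 cap; member pays only $2,900 − $2,854.95 = $45.05.

$45.05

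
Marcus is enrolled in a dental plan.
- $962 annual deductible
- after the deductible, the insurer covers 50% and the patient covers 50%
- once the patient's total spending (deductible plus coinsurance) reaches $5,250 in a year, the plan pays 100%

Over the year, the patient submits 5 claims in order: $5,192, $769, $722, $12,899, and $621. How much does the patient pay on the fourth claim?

$1,427.50

Claim 1 — $5,192: $962 to deductible, leaving $4,230; coinsurance $4,230 × 50% = $2,115. Patient pays $3,077; OOP now $3,077.
Claim 2 — $769: 50% coinsurance on $769 = $384.50. Patient owes $384.50 (running OOP $3,461.50).
Claim 3 — $722: deductible already satisfied, so patient's share is 50% × $722 = $361. Patient owes $361 (running OOP $3,822.50).
Claim 4 — $12,899: deductible met; 50% of $12,899 = $6,449.50. That would push OOP to $10,272, over the $5,250 cap, so patient pays $5,250 − $3,822.50 = $1,427.50.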